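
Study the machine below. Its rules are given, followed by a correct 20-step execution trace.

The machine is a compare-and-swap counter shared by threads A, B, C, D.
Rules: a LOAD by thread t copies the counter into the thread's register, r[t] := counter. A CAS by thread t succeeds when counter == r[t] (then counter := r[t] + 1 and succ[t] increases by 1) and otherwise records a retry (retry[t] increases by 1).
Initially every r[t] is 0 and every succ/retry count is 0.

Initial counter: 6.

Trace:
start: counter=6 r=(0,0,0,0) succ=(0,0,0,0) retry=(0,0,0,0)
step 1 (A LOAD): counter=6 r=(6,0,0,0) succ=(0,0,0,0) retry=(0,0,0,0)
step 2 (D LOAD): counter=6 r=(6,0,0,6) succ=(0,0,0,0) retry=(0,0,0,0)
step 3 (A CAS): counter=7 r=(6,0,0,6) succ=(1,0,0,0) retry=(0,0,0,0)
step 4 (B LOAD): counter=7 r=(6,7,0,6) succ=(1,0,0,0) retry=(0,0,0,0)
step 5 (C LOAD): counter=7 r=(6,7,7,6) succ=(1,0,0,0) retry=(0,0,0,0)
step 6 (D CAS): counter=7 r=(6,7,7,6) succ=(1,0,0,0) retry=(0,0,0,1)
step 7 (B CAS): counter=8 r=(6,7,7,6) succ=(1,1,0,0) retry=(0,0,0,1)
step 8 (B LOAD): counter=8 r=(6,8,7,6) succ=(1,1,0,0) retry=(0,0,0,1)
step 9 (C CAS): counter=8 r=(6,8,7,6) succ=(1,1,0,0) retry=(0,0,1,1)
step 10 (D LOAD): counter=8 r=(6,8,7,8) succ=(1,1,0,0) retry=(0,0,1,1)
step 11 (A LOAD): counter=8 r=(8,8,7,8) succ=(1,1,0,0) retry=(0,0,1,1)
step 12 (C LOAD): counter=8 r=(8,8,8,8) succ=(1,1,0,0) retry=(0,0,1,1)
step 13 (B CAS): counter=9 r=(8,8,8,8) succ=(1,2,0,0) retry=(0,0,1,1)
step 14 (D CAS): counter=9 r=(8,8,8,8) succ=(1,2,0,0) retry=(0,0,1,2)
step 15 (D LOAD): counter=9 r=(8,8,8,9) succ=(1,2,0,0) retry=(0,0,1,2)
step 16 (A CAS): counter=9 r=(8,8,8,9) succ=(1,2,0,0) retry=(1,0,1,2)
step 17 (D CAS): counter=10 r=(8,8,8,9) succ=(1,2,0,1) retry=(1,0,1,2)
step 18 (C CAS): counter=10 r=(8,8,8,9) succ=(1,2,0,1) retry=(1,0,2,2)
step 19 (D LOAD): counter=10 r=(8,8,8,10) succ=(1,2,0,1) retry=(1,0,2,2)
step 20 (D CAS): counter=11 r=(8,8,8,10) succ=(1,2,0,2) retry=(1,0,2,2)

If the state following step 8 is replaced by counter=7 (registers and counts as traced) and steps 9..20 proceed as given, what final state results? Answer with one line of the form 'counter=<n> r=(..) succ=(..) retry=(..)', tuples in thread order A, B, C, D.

state after step 8 := counter=7 r=(6,8,7,6) succ=(1,1,0,0) retry=(0,0,0,1)
step 9 (C CAS): counter=8 r=(6,8,7,6) succ=(1,1,1,0) retry=(0,0,0,1)
step 10 (D LOAD): counter=8 r=(6,8,7,8) succ=(1,1,1,0) retry=(0,0,0,1)
step 11 (A LOAD): counter=8 r=(8,8,7,8) succ=(1,1,1,0) retry=(0,0,0,1)
step 12 (C LOAD): counter=8 r=(8,8,8,8) succ=(1,1,1,0) retry=(0,0,0,1)
step 13 (B CAS): counter=9 r=(8,8,8,8) succ=(1,2,1,0) retry=(0,0,0,1)
step 14 (D CAS): counter=9 r=(8,8,8,8) succ=(1,2,1,0) retry=(0,0,0,2)
step 15 (D LOAD): counter=9 r=(8,8,8,9) succ=(1,2,1,0) retry=(0,0,0,2)
step 16 (A CAS): counter=9 r=(8,8,8,9) succ=(1,2,1,0) retry=(1,0,0,2)
step 17 (D CAS): counter=10 r=(8,8,8,9) succ=(1,2,1,1) retry=(1,0,0,2)
step 18 (C CAS): counter=10 r=(8,8,8,9) succ=(1,2,1,1) retry=(1,0,1,2)
step 19 (D LOAD): counter=10 r=(8,8,8,10) succ=(1,2,1,1) retry=(1,0,1,2)
step 20 (D CAS): counter=11 r=(8,8,8,10) succ=(1,2,1,2) retry=(1,0,1,2)

counter=11 r=(8,8,8,10) succ=(1,2,1,2) retry=(1,0,1,2)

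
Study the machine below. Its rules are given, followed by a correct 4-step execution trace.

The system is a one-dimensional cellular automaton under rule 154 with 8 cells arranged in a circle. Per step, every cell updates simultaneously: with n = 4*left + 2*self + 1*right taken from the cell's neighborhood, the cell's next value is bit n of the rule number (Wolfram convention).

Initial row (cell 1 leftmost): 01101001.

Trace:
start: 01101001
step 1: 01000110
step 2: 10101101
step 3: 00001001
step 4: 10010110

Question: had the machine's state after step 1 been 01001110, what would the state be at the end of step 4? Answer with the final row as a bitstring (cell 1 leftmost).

11110110

state after step 1 := 01001110
step 2: 10111101
step 3: 00111001
step 4: 11110110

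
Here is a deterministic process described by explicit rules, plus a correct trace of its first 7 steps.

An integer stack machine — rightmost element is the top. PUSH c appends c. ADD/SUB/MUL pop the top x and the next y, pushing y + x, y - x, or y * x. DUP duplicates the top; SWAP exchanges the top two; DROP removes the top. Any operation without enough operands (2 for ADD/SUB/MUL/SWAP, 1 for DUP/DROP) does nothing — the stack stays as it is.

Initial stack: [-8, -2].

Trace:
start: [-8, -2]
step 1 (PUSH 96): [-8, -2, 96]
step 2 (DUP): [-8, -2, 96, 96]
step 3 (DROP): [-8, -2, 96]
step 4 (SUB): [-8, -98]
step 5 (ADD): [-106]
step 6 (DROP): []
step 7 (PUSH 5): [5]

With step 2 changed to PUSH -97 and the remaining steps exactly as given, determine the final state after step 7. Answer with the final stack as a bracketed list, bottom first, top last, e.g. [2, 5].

[5]

(re-executing from step 2 with the substitution; state before step 2: [-8, -2, 96])
step 2 (PUSH -97): [-8, -2, 96, -97]
step 3 (DROP): [-8, -2, 96]
step 4 (SUB): [-8, -98]
step 5 (ADD): [-106]
step 6 (DROP): []
step 7 (PUSH 5): [5]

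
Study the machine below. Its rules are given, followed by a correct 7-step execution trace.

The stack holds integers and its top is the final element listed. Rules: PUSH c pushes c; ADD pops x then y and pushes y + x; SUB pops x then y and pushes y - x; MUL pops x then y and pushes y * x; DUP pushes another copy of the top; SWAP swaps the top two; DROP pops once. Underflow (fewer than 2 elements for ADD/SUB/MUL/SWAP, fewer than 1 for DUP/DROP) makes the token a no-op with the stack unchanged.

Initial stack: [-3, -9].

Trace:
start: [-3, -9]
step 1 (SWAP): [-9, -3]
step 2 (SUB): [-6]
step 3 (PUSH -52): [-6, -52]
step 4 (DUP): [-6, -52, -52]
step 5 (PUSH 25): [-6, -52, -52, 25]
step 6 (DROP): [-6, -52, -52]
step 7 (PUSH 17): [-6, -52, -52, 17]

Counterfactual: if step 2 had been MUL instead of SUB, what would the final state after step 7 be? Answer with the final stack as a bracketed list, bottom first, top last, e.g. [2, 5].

(re-executing from step 2 with the substitution; state before step 2: [-9, -3])
step 2 (MUL): [27]
step 3 (PUSH -52): [27, -52]
step 4 (DUP): [27, -52, -52]
step 5 (PUSH 25): [27, -52, -52, 25]
step 6 (DROP): [27, -52, -52]
step 7 (PUSH 17): [27, -52, -52, 17]

[27, -52, -52, 17]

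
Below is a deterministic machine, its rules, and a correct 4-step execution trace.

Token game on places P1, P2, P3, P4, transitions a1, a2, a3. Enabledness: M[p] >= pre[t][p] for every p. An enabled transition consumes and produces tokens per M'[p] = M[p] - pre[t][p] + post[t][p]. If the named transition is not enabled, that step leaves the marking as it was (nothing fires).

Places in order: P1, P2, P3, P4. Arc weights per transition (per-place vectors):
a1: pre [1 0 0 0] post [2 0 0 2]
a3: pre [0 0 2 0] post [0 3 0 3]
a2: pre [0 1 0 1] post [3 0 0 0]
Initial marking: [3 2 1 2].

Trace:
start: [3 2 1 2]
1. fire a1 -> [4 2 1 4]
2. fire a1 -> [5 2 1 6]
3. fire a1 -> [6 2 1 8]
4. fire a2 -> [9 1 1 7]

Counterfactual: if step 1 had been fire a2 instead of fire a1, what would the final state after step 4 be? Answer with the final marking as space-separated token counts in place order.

(re-executing from step 1 with the substitution; state before step 1: [3 2 1 2])
1. fire a2 -> [6 1 1 1]
2. fire a1 -> [7 1 1 3]
3. fire a1 -> [8 1 1 5]
4. fire a2 -> [11 0 1 4]

11 0 1 4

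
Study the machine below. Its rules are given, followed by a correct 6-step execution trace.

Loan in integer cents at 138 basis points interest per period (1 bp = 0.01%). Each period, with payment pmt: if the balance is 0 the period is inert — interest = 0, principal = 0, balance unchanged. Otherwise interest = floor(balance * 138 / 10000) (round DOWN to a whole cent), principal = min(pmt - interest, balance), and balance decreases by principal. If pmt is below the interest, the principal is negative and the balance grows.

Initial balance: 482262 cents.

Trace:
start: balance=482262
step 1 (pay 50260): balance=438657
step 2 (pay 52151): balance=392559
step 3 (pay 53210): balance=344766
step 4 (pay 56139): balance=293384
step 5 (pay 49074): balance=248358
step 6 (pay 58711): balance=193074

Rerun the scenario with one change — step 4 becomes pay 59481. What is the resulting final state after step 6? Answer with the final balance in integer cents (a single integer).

189639

(re-executing from step 4 with the substitution; state before step 4: balance=344766)
step 4 (pay 59481): balance=290042
step 5 (pay 49074): balance=244970
step 6 (pay 58711): balance=189639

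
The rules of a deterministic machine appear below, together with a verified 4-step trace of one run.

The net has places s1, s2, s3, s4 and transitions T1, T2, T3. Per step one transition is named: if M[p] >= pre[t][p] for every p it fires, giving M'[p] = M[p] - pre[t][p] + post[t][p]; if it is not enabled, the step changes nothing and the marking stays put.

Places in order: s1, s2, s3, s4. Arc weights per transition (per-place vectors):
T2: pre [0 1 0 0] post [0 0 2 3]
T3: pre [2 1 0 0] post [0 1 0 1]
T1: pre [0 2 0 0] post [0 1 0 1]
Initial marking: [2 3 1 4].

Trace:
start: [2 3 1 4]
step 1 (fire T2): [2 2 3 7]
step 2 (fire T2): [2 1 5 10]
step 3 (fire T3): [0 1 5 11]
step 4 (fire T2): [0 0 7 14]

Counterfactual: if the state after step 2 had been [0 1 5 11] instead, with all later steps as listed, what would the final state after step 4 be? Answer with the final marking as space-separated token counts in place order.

0 0 7 14

state after step 2 := [0 1 5 11]
step 3 (fire T3): [0 1 5 11]
step 4 (fire T2): [0 0 7 14]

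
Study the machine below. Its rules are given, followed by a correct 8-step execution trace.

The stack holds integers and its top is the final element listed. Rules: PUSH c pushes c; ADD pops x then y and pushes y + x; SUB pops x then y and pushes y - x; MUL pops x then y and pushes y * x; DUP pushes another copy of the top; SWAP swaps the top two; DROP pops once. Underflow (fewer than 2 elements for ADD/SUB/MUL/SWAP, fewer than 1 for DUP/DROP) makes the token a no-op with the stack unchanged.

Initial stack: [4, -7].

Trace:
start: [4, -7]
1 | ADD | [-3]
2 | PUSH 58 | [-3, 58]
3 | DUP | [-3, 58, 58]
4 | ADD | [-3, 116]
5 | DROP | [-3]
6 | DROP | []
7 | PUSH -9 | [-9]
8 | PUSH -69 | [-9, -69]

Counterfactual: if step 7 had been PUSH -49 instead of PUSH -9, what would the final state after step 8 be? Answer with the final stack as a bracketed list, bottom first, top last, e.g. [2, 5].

(re-executing from step 7 with the substitution; state before step 7: [])
7 | PUSH -49 | [-49]
8 | PUSH -69 | [-49, -69]

[-49, -69]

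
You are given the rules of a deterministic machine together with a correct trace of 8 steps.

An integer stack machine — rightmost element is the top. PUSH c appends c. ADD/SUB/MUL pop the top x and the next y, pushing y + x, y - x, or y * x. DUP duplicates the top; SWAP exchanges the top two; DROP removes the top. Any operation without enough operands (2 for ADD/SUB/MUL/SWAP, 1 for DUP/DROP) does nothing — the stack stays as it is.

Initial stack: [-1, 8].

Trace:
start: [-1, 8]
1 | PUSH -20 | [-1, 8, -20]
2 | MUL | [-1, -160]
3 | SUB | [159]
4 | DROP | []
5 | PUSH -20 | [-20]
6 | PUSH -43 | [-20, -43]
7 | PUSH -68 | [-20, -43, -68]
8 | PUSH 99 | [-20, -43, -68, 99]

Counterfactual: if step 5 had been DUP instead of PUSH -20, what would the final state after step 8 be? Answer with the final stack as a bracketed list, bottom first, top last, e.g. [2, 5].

[-43, -68, 99]

(re-executing from step 5 with the substitution; state before step 5: [])
5 | DUP | []
6 | PUSH -43 | [-43]
7 | PUSH -68 | [-43, -68]
8 | PUSH 99 | [-43, -68, 99]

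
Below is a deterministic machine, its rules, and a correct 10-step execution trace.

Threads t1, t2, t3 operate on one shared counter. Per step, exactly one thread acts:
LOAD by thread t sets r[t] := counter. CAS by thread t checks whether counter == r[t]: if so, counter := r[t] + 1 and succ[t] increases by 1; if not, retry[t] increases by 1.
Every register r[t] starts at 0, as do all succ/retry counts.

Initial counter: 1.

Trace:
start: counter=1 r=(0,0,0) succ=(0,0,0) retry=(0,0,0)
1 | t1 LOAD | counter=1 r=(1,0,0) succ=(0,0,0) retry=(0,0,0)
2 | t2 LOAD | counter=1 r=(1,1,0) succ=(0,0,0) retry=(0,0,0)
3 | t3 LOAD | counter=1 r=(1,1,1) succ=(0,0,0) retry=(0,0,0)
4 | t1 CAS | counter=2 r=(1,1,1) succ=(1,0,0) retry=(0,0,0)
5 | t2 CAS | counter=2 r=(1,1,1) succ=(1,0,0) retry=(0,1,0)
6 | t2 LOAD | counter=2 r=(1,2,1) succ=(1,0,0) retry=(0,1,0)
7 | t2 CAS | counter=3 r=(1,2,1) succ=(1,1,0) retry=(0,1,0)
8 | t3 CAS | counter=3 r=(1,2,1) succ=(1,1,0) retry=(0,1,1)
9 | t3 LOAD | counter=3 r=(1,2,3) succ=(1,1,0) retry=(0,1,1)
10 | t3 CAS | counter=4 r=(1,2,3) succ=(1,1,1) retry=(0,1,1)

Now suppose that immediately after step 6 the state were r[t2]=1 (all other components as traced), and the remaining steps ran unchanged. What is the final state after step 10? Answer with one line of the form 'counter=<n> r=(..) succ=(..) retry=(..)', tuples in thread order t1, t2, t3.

counter=3 r=(1,1,2) succ=(1,0,1) retry=(0,2,1)

state after step 6 := counter=2 r=(1,1,1) succ=(1,0,0) retry=(0,1,0)
7 | t2 CAS | counter=2 r=(1,1,1) succ=(1,0,0) retry=(0,2,0)
8 | t3 CAS | counter=2 r=(1,1,1) succ=(1,0,0) retry=(0,2,1)
9 | t3 LOAD | counter=2 r=(1,1,2) succ=(1,0,0) retry=(0,2,1)
10 | t3 CAS | counter=3 r=(1,1,2) succ=(1,0,1) retry=(0,2,1)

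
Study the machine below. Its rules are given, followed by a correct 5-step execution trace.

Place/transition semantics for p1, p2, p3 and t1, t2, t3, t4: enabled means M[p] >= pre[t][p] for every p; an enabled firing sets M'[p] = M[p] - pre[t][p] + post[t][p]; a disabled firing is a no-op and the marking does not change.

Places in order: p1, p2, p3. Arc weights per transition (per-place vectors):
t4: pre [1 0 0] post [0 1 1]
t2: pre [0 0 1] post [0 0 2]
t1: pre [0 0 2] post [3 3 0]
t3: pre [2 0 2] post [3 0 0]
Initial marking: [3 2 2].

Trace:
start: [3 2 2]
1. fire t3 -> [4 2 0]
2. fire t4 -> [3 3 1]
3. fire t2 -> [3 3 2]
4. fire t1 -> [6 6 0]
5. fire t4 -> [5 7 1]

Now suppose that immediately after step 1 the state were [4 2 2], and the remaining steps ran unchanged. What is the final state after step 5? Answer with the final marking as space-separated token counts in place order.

state after step 1 := [4 2 2]
2. fire t4 -> [3 3 3]
3. fire t2 -> [3 3 4]
4. fire t1 -> [6 6 2]
5. fire t4 -> [5 7 3]

5 7 3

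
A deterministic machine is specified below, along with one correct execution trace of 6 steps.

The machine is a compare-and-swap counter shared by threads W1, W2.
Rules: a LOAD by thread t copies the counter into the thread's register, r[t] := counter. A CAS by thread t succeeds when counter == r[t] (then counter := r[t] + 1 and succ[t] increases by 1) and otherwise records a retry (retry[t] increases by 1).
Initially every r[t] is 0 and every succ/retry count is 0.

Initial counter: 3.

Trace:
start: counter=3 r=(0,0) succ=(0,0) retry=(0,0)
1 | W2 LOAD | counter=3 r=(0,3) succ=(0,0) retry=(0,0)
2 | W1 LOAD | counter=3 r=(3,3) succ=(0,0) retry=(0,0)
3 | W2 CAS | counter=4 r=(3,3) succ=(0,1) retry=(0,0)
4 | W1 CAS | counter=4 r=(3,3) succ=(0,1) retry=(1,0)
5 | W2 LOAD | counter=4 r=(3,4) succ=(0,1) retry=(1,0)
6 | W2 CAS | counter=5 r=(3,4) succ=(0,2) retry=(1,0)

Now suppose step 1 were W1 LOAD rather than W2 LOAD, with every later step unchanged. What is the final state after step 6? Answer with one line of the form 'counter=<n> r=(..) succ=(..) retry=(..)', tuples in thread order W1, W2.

(re-executing from step 1 with the substitution; state before step 1: counter=3 r=(0,0) succ=(0,0) retry=(0,0))
1 | W1 LOAD | counter=3 r=(3,0) succ=(0,0) retry=(0,0)
2 | W1 LOAD | counter=3 r=(3,0) succ=(0,0) retry=(0,0)
3 | W2 CAS | counter=3 r=(3,0) succ=(0,0) retry=(0,1)
4 | W1 CAS | counter=4 r=(3,0) succ=(1,0) retry=(0,1)
5 | W2 LOAD | counter=4 r=(3,4) succ=(1,0) retry=(0,1)
6 | W2 CAS | counter=5 r=(3,4) succ=(1,1) retry=(0,1)

counter=5 r=(3,4) succ=(1,1) retry=(0,1)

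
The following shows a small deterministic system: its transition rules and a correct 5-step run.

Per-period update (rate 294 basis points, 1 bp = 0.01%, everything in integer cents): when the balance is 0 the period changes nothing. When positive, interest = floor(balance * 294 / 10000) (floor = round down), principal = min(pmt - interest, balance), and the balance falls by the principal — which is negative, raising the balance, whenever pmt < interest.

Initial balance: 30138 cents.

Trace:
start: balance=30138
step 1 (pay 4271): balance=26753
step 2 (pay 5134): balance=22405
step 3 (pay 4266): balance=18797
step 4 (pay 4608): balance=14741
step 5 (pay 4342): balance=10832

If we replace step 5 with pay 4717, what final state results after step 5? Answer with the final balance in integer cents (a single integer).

10457

(re-executing from step 5 with the substitution; state before step 5: balance=14741)
step 5 (pay 4717): balance=10457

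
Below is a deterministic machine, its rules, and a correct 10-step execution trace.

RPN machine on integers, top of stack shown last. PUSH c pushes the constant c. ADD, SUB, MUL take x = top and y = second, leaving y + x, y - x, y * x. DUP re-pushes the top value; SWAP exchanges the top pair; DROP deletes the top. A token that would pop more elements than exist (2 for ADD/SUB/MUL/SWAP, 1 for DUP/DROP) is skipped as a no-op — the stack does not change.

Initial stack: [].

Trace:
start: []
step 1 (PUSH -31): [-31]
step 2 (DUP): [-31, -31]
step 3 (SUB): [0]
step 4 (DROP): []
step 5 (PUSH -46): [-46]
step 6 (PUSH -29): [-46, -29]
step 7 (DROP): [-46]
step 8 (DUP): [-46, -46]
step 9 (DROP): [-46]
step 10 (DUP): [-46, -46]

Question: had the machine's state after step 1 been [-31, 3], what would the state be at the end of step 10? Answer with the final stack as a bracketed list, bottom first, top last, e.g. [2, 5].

[-31, -46, -46]

state after step 1 := [-31, 3]
step 2 (DUP): [-31, 3, 3]
step 3 (SUB): [-31, 0]
step 4 (DROP): [-31]
step 5 (PUSH -46): [-31, -46]
step 6 (PUSH -29): [-31, -46, -29]
step 7 (DROP): [-31, -46]
step 8 (DUP): [-31, -46, -46]
step 9 (DROP): [-31, -46]
step 10 (DUP): [-31, -46, -46]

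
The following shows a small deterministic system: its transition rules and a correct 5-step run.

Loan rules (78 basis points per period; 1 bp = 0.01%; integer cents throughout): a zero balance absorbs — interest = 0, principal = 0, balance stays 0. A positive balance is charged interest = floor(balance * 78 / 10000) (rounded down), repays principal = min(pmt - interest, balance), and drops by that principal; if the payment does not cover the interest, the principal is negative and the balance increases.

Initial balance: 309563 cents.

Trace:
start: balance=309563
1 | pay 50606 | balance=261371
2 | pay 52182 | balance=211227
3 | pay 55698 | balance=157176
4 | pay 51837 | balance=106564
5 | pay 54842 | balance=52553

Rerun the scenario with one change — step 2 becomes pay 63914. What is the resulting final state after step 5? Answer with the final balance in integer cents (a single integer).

(re-executing from step 2 with the substitution; state before step 2: balance=261371)
2 | pay 63914 | balance=199495
3 | pay 55698 | balance=145353
4 | pay 51837 | balance=94649
5 | pay 54842 | balance=40545

40545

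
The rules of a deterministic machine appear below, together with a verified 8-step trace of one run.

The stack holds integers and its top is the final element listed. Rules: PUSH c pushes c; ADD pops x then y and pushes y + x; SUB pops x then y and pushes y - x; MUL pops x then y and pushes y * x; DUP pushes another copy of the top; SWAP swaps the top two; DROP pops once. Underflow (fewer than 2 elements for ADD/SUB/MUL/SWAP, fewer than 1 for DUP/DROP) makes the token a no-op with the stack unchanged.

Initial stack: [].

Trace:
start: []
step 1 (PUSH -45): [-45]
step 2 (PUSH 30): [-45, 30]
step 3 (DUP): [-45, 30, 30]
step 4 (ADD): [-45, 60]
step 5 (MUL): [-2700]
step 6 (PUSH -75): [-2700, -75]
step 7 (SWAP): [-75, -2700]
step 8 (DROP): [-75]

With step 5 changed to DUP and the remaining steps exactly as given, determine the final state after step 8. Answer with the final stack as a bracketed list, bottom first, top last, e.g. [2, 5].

[-45, 60, -75]

(re-executing from step 5 with the substitution; state before step 5: [-45, 60])
step 5 (DUP): [-45, 60, 60]
step 6 (PUSH -75): [-45, 60, 60, -75]
step 7 (SWAP): [-45, 60, -75, 60]
step 8 (DROP): [-45, 60, -75]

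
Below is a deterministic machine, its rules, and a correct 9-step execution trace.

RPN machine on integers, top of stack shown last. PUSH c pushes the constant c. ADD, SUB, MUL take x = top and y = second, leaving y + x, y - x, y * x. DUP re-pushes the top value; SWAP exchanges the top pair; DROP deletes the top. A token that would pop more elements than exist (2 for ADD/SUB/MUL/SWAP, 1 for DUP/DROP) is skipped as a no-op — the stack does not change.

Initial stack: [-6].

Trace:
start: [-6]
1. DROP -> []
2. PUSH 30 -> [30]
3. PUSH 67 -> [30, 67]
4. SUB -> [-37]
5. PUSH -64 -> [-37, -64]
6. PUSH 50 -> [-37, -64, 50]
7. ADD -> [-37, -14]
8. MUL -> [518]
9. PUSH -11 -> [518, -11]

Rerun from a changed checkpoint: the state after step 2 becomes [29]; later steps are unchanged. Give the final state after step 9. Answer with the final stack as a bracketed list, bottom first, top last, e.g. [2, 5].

state after step 2 := [29]
3. PUSH 67 -> [29, 67]
4. SUB -> [-38]
5. PUSH -64 -> [-38, -64]
6. PUSH 50 -> [-38, -64, 50]
7. ADD -> [-38, -14]
8. MUL -> [532]
9. PUSH -11 -> [532, -11]

[532, -11]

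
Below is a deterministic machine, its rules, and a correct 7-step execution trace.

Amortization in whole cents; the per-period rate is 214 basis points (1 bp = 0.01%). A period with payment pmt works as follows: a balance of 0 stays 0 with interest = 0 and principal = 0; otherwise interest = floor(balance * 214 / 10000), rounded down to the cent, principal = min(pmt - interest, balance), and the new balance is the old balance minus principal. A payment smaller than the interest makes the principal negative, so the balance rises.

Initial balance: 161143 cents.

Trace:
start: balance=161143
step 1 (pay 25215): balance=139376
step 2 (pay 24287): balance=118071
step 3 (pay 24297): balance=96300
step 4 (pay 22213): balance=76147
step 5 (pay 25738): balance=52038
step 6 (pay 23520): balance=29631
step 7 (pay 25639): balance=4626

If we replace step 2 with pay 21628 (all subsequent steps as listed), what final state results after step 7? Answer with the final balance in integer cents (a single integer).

(re-executing from step 2 with the substitution; state before step 2: balance=139376)
step 2 (pay 21628): balance=120730
step 3 (pay 24297): balance=99016
step 4 (pay 22213): balance=78921
step 5 (pay 25738): balance=54871
step 6 (pay 23520): balance=32525
step 7 (pay 25639): balance=7582

7582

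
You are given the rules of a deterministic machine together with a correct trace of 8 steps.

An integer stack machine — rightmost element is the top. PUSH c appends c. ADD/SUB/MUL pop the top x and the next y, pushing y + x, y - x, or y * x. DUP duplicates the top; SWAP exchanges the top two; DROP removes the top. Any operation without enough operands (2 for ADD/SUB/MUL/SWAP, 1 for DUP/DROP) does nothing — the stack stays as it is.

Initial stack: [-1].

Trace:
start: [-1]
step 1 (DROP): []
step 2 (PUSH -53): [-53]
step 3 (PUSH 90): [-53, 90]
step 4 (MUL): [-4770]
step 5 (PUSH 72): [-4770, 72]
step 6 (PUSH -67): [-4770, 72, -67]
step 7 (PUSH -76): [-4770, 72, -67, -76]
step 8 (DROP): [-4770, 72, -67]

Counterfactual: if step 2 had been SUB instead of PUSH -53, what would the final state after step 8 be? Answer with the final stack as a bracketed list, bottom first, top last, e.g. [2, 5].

(re-executing from step 2 with the substitution; state before step 2: [])
step 2 (SUB): []
step 3 (PUSH 90): [90]
step 4 (MUL): [90]
step 5 (PUSH 72): [90, 72]
step 6 (PUSH -67): [90, 72, -67]
step 7 (PUSH -76): [90, 72, -67, -76]
step 8 (DROP): [90, 72, -67]

[90, 72, -67]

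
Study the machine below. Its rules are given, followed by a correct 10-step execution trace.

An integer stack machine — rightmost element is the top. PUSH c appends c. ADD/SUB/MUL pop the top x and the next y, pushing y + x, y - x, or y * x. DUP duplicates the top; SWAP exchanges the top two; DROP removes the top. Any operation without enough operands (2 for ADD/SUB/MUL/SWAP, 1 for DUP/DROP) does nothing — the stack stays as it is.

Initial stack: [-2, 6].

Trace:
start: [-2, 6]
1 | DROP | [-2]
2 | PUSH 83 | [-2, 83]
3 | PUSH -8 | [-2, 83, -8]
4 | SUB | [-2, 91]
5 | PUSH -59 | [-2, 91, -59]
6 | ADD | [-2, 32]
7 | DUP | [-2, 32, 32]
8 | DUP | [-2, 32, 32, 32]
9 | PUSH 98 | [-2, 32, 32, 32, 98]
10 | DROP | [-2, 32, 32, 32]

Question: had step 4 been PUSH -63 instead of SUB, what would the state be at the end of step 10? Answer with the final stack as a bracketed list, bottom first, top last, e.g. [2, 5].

(re-executing from step 4 with the substitution; state before step 4: [-2, 83, -8])
4 | PUSH -63 | [-2, 83, -8, -63]
5 | PUSH -59 | [-2, 83, -8, -63, -59]
6 | ADD | [-2, 83, -8, -122]
7 | DUP | [-2, 83, -8, -122, -122]
8 | DUP | [-2, 83, -8, -122, -122, -122]
9 | PUSH 98 | [-2, 83, -8, -122, -122, -122, 98]
10 | DROP | [-2, 83, -8, -122, -122, -122]

[-2, 83, -8, -122, -122, -122]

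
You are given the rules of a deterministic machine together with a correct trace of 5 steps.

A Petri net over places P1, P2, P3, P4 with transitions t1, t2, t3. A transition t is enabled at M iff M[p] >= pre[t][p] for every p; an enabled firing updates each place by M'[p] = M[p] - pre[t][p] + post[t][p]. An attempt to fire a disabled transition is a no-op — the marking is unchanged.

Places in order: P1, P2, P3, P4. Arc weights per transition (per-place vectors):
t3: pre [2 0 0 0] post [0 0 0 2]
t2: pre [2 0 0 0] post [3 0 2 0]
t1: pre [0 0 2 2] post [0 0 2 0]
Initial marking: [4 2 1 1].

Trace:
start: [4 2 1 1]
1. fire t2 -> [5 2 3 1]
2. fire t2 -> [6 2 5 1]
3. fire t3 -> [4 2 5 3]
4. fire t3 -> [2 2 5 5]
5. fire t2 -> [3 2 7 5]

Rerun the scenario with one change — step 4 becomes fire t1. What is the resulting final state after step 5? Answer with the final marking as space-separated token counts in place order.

5 2 7 1

(re-executing from step 4 with the substitution; state before step 4: [4 2 5 3])
4. fire t1 -> [4 2 5 1]
5. fire t2 -> [5 2 7 1]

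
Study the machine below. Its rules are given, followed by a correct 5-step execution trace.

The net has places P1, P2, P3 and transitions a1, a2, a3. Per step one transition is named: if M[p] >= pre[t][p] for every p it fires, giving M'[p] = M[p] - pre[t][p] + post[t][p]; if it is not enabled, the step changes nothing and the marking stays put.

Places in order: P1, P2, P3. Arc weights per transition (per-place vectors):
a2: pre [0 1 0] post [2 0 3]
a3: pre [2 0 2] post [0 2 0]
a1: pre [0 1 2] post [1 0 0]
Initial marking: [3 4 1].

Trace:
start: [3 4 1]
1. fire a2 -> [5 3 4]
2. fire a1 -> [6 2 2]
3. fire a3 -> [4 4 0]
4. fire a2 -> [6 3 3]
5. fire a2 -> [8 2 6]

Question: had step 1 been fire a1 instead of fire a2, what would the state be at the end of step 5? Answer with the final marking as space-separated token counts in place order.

7 2 7

(re-executing from step 1 with the substitution; state before step 1: [3 4 1])
1. fire a1 -> [3 4 1]
2. fire a1 -> [3 4 1]
3. fire a3 -> [3 4 1]
4. fire a2 -> [5 3 4]
5. fire a2 -> [7 2 7]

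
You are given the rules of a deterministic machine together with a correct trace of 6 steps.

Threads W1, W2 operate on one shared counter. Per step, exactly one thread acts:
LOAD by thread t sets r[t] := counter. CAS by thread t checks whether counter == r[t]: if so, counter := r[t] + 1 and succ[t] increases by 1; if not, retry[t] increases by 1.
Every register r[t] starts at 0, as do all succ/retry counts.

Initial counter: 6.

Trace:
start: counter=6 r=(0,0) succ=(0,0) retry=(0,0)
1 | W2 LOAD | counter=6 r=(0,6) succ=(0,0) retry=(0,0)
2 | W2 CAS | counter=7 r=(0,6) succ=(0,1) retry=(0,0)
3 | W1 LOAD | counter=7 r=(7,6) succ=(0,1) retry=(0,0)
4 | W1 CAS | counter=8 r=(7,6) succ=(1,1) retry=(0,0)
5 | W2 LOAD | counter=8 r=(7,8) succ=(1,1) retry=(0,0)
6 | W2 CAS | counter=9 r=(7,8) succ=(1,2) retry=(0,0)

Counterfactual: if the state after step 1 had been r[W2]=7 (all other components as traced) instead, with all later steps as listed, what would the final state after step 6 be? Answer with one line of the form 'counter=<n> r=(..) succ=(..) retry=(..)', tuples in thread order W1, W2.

state after step 1 := counter=6 r=(0,7) succ=(0,0) retry=(0,0)
2 | W2 CAS | counter=6 r=(0,7) succ=(0,0) retry=(0,1)
3 | W1 LOAD | counter=6 r=(6,7) succ=(0,0) retry=(0,1)
4 | W1 CAS | counter=7 r=(6,7) succ=(1,0) retry=(0,1)
5 | W2 LOAD | counter=7 r=(6,7) succ=(1,0) retry=(0,1)
6 | W2 CAS | counter=8 r=(6,7) succ=(1,1) retry=(0,1)

counter=8 r=(6,7) succ=(1,1) retry=(0,1)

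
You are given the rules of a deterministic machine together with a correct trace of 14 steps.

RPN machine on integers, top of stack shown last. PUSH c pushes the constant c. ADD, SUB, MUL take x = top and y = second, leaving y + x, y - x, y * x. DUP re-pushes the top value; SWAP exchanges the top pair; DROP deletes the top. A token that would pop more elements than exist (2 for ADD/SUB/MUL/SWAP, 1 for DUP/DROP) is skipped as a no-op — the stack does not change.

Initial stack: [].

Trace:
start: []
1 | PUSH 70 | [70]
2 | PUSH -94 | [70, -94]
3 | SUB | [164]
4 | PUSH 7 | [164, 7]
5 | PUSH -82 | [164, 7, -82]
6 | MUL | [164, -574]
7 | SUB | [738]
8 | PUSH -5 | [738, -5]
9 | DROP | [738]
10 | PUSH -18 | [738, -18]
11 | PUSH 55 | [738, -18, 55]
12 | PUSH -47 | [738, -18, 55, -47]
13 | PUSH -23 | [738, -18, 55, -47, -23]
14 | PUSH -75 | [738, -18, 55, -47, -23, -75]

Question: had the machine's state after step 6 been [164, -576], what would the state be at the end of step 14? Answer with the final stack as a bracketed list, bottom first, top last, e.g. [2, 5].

state after step 6 := [164, -576]
7 | SUB | [740]
8 | PUSH -5 | [740, -5]
9 | DROP | [740]
10 | PUSH -18 | [740, -18]
11 | PUSH 55 | [740, -18, 55]
12 | PUSH -47 | [740, -18, 55, -47]
13 | PUSH -23 | [740, -18, 55, -47, -23]
14 | PUSH -75 | [740, -18, 55, -47, -23, -75]

[740, -18, 55, -47, -23, -75]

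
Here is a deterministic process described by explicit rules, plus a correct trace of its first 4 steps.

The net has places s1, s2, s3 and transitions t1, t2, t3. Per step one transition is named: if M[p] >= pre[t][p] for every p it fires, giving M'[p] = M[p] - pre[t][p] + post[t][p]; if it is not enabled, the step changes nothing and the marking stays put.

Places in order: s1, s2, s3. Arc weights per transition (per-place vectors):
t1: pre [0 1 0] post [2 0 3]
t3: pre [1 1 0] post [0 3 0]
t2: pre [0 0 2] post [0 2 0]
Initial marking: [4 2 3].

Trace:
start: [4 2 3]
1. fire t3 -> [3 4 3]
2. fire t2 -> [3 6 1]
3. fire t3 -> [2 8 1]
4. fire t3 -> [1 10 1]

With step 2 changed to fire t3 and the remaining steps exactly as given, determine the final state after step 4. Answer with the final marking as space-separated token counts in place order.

0 10 3

(re-executing from step 2 with the substitution; state before step 2: [3 4 3])
2. fire t3 -> [2 6 3]
3. fire t3 -> [1 8 3]
4. fire t3 -> [0 10 3]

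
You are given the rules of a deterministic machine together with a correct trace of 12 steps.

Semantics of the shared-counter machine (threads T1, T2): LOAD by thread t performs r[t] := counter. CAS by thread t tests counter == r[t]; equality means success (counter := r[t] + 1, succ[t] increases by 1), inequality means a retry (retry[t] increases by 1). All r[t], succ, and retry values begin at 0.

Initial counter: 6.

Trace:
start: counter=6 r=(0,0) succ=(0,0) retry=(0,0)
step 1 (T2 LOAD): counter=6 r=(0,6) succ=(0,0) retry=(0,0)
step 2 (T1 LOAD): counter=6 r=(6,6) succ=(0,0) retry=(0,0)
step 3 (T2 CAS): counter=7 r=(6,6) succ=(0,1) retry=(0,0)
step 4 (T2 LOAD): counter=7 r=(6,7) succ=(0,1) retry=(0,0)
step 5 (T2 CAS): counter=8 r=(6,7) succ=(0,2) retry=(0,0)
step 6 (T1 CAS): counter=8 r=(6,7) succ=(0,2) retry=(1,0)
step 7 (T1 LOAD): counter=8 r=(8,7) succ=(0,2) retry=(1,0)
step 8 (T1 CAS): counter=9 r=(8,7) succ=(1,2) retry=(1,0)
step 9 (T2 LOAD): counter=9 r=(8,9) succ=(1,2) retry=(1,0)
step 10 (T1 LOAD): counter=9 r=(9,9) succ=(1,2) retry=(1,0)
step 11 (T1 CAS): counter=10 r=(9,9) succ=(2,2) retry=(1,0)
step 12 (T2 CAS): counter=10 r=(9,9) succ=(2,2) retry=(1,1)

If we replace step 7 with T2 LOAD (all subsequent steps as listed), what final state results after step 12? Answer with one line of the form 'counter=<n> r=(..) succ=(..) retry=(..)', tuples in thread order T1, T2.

counter=9 r=(8,8) succ=(1,2) retry=(2,1)

(re-executing from step 7 with the substitution; state before step 7: counter=8 r=(6,7) succ=(0,2) retry=(1,0))
step 7 (T2 LOAD): counter=8 r=(6,8) succ=(0,2) retry=(1,0)
step 8 (T1 CAS): counter=8 r=(6,8) succ=(0,2) retry=(2,0)
step 9 (T2 LOAD): counter=8 r=(6,8) succ=(0,2) retry=(2,0)
step 10 (T1 LOAD): counter=8 r=(8,8) succ=(0,2) retry=(2,0)
step 11 (T1 CAS): counter=9 r=(8,8) succ=(1,2) retry=(2,0)
step 12 (T2 CAS): counter=9 r=(8,8) succ=(1,2) retry=(2,1)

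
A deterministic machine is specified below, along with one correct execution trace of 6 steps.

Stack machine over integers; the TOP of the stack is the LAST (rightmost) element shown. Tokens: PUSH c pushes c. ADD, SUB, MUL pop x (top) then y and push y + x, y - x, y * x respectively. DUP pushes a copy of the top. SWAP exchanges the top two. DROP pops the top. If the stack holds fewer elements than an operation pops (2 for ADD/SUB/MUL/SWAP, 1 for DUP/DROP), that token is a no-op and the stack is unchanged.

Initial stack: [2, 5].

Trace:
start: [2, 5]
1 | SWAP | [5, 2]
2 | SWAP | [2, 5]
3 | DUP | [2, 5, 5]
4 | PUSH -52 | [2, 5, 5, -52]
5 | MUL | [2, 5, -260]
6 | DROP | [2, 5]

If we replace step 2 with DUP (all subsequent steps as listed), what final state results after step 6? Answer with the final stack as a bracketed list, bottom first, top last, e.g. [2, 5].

[5, 2, 2]

(re-executing from step 2 with the substitution; state before step 2: [5, 2])
2 | DUP | [5, 2, 2]
3 | DUP | [5, 2, 2, 2]
4 | PUSH -52 | [5, 2, 2, 2, -52]
5 | MUL | [5, 2, 2, -104]
6 | DROP | [5, 2, 2]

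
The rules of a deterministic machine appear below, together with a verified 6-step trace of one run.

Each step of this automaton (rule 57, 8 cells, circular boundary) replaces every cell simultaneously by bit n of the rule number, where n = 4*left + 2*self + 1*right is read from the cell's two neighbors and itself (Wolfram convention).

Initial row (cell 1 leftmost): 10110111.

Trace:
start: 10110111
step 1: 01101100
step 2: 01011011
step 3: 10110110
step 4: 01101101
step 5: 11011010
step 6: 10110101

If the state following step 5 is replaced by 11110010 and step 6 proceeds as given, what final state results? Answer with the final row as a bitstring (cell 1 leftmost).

10001001

state after step 5 := 11110010
step 6: 10001001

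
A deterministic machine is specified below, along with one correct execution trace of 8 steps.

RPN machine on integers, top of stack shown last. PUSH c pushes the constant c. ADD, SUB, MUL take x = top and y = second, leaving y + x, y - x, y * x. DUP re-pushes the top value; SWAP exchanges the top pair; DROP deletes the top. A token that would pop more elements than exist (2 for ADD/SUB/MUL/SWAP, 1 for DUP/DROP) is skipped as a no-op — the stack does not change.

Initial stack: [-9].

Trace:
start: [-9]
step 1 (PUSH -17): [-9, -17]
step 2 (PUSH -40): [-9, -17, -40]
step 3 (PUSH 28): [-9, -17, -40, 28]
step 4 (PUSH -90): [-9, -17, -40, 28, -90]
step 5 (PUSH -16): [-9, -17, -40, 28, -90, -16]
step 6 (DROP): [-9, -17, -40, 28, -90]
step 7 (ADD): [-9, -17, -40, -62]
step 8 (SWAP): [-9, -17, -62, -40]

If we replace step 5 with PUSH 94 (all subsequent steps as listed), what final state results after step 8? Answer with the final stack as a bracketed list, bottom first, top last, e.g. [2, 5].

(re-executing from step 5 with the substitution; state before step 5: [-9, -17, -40, 28, -90])
step 5 (PUSH 94): [-9, -17, -40, 28, -90, 94]
step 6 (DROP): [-9, -17, -40, 28, -90]
step 7 (ADD): [-9, -17, -40, -62]
step 8 (SWAP): [-9, -17, -62, -40]

[-9, -17, -62, -40]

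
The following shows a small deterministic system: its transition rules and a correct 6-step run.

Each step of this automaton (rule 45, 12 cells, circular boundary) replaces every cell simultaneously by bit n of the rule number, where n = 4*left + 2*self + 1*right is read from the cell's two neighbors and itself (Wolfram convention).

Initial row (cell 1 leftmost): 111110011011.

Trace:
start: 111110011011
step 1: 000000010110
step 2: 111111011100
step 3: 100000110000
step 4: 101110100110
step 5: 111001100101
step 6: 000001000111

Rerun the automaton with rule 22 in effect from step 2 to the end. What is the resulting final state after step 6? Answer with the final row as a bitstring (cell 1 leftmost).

(re-executing steps 2..6 under rule 22; state before step 2: 000000010110)
step 2: 000000110001
step 3: 100001001011
step 4: 010011111000
step 5: 111100000100
step 6: 000010001111

000010001111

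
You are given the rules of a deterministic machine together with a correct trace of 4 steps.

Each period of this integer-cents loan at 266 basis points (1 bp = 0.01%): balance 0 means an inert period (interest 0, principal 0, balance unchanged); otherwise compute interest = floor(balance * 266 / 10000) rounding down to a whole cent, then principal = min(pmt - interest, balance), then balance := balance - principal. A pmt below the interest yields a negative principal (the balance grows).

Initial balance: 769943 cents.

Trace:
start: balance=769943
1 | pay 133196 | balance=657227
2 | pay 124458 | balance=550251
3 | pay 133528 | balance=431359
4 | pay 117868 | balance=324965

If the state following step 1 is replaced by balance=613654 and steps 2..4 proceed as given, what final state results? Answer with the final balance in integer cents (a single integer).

277821

state after step 1 := balance=613654
2 | pay 124458 | balance=505519
3 | pay 133528 | balance=385437
4 | pay 117868 | balance=277821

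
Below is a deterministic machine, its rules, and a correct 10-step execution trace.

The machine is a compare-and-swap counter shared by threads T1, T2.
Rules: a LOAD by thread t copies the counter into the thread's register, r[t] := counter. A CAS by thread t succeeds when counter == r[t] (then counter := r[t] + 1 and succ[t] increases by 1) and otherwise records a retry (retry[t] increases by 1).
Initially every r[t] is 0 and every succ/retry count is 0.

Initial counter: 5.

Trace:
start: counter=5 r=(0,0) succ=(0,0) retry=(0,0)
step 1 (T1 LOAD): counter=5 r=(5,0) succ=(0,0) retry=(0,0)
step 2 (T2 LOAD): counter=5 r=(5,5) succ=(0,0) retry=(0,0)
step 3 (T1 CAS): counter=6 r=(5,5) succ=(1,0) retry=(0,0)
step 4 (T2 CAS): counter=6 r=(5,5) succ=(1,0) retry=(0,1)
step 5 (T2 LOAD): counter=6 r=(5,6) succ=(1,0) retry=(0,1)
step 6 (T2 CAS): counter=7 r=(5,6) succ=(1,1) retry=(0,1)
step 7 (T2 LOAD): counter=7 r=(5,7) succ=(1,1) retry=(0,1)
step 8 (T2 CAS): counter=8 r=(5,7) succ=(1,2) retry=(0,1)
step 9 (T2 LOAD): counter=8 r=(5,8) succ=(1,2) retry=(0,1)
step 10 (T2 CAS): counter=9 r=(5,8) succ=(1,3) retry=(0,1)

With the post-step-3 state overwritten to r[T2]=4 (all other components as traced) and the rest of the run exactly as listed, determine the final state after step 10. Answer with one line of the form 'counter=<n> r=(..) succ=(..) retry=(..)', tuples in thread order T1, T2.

state after step 3 := counter=6 r=(5,4) succ=(1,0) retry=(0,0)
step 4 (T2 CAS): counter=6 r=(5,4) succ=(1,0) retry=(0,1)
step 5 (T2 LOAD): counter=6 r=(5,6) succ=(1,0) retry=(0,1)
step 6 (T2 CAS): counter=7 r=(5,6) succ=(1,1) retry=(0,1)
step 7 (T2 LOAD): counter=7 r=(5,7) succ=(1,1) retry=(0,1)
step 8 (T2 CAS): counter=8 r=(5,7) succ=(1,2) retry=(0,1)
step 9 (T2 LOAD): counter=8 r=(5,8) succ=(1,2) retry=(0,1)
step 10 (T2 CAS): counter=9 r=(5,8) succ=(1,3) retry=(0,1)

counter=9 r=(5,8) succ=(1,3) retry=(0,1)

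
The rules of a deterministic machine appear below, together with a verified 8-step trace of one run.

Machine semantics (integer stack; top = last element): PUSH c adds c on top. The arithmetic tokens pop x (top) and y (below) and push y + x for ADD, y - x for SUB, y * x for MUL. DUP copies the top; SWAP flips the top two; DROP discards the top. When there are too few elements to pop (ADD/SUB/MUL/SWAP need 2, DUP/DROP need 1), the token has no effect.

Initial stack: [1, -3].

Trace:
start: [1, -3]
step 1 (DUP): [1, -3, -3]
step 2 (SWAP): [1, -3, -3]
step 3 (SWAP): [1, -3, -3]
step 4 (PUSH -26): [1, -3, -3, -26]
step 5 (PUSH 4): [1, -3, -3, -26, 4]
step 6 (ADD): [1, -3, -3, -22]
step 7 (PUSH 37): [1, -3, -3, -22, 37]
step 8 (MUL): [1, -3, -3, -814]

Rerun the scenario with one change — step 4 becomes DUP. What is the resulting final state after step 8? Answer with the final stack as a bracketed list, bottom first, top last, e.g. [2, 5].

[1, -3, -3, 37]

(re-executing from step 4 with the substitution; state before step 4: [1, -3, -3])
step 4 (DUP): [1, -3, -3, -3]
step 5 (PUSH 4): [1, -3, -3, -3, 4]
step 6 (ADD): [1, -3, -3, 1]
step 7 (PUSH 37): [1, -3, -3, 1, 37]
step 8 (MUL): [1, -3, -3, 37]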